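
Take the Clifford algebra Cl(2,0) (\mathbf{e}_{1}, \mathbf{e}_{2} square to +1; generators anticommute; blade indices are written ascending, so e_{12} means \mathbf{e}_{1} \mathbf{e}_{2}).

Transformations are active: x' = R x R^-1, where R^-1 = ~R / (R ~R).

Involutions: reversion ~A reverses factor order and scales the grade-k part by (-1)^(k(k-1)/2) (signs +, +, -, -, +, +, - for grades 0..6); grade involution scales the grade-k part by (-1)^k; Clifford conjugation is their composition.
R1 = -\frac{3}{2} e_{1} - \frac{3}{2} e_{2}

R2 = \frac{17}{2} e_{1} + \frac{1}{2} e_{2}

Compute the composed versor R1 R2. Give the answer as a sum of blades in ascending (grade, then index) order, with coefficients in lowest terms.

Distribute over the terms of R1 (each basis-blade product reordered to ascending indices, repeated generators contracted through their squares):
(-\frac{3}{2} e_{1}) R2 = -\frac{51}{4} - \frac{3}{4} e_{12}
(-\frac{3}{2} e_{2}) R2 = -\frac{3}{4} + \frac{51}{4} e_{12}
Summing the partial products and collecting blades:
Answer: -\frac{27}{2} + 12 e_{12}


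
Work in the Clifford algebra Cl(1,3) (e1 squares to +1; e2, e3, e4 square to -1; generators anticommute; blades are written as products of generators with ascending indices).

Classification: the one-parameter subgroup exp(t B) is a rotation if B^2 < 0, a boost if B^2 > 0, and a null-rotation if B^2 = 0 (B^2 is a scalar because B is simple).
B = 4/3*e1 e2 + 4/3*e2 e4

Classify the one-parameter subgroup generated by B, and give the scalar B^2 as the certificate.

B^2 term by term: the squares give (4/3)^2*(e1 e2)^2 + (4/3)^2*(e2 e4)^2 = 16/9*(+1) + 16/9*(-1) = 0 (each basis 2-blade squares to minus the product of its generators' squares); cross terms between blades sharing an index anticommute and cancel. So B^2 = 0.
Answer: null-rotation, certificate B^2 = 0. The scalar 0 is the complete invariant here: its sign names the subgroup type.


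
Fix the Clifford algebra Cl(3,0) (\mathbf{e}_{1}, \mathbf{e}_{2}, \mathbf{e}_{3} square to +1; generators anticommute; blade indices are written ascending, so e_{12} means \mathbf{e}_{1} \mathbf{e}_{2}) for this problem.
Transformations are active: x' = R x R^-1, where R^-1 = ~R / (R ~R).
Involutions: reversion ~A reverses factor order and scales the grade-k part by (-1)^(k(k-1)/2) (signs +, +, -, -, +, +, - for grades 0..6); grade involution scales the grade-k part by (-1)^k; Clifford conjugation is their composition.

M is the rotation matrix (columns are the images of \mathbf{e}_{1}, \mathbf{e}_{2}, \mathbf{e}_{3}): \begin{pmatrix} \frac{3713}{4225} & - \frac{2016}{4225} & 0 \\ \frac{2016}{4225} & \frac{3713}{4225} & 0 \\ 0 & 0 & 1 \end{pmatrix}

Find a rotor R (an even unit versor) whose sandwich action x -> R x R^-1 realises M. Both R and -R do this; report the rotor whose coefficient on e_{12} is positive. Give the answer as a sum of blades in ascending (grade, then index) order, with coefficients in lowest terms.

Method: write R = a + b12*e_{12} + b13*e_{13} + b23*e_{23} with a^2 + b12^2 + b13^2 + b23^2 = 1 (so R^-1 = ~R). Expanding the columns R e_j ~R gives tr M = 4a^2 - 1 and, from the antisymmetric part, M21 - M12 = -4a*b12, M13 - M31 = 4a*b13, M32 - M23 = -4a*b23.
Here tr M = \frac{11651}{4225}, so a^2 = (1 + tr M)/4 = \frac{3969}{4225} and a = ±\frac{63}{65}. Taking a = \frac{63}{65}: M21 - M12 = \frac{4032}{4225}, M13 - M31 = 0, M32 - M23 = 0, giving b12 = -\frac{16}{65}, b13 = 0, b23 = 0, i.e. R = \frac{63}{65} - \frac{16}{65} e_{12}.
Its e_{12} coefficient is negative, so report the other preimage -R.
Answer: -\frac{63}{65} + \frac{16}{65} e_{12}. Why the constraint matters: R and -R act identically through the sandwich — M has trace \frac{11651}{4225} either way — so only the sign condition on e_{12} picks one of the two preimages.


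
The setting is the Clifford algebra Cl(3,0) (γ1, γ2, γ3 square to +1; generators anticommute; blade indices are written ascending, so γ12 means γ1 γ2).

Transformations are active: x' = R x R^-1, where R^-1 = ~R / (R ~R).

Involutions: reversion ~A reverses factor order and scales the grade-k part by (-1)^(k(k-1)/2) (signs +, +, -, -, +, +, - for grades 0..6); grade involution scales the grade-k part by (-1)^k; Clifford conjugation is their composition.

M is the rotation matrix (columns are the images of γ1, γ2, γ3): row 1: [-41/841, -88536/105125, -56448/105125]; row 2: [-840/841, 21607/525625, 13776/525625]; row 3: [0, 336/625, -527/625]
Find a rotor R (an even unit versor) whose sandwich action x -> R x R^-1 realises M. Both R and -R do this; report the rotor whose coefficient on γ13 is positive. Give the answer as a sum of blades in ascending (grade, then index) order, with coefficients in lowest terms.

Method: write R = a + b12*γ12 + b13*γ13 + b23*γ23 with a^2 + b12^2 + b13^2 + b23^2 = 1 (so R^-1 = ~R). Expanding the columns R e_j ~R gives tr M = 4a^2 - 1 and, from the antisymmetric part, M21 - M12 = -4a*b12, M13 - M31 = 4a*b13, M32 - M23 = -4a*b23.
Here tr M = -17889/21025, so a^2 = (1 + tr M)/4 = 784/21025 and a = ±28/145. Taking a = 28/145: M21 - M12 = -16464/105125, M13 - M31 = -56448/105125, M32 - M23 = 10752/21025, giving b12 = 147/725, b13 = -504/725, b23 = -96/145, i.e. R = 28/145 + 147/725*γ12 - 504/725*γ13 - 96/145*γ23.
Its γ13 coefficient is negative, so report the other preimage -R.
Answer: -28/145 - 147/725*γ12 + 504/725*γ13 + 96/145*γ23. Note: both R and -R realise this M (trace -17889/21025); the covering map identifies them, and the γ13-coefficient sign is the tie-breaker.


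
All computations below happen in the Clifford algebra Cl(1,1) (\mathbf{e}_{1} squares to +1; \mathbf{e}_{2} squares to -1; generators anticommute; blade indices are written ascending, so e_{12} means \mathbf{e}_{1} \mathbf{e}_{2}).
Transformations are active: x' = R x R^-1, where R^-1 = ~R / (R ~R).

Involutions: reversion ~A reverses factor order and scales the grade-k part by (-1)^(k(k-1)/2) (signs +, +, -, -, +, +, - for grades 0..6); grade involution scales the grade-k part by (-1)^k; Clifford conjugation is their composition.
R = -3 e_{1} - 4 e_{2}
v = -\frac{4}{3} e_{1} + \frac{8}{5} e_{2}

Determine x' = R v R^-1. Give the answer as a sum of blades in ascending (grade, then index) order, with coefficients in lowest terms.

~R = -3 e_{1} - 4 e_{2}, and R ~R = -7, so R^-1 = ~R / (-7).
R v = \frac{52}{5} - \frac{152}{15} e_{12}
Answer: \frac{1076}{105} e_{1} + \frac{72}{7} e_{2}


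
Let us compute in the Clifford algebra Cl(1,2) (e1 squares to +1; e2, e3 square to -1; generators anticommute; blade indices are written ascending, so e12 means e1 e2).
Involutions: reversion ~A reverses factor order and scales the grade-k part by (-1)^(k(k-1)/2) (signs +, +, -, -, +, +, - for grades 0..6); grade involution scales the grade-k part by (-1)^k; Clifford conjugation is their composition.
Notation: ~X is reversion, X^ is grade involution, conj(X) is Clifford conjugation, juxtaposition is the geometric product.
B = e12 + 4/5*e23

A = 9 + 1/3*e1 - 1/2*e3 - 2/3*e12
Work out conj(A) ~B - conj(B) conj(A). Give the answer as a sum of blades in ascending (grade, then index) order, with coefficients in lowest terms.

first term: -2/3 - 1/15*e2 - 9*e12 + 8/15*e13 - 36/5*e23 - 7/30*e123
second term: -2/3 + 1/15*e2 - 9*e12 - 8/15*e13 - 36/5*e23 - 7/30*e123
Answer: -2/15*e2 + 16/15*e13


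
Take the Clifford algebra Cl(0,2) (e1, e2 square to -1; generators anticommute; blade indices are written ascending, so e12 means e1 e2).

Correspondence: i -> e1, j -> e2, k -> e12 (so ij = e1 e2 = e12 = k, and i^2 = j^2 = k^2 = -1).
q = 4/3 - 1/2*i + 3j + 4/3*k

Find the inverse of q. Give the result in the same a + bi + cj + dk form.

In blades: q = 4/3 - 1/2*e1 + 3*e2 + 4/3*e12.
With qbar = 4/3 + 1/2*e1 - 3*e2 - 4/3*e12 (scalar fixed, mapped units negated), q qbar = 461/36 (the sum of squared coefficients), so q^-1 = qbar / (461/36) = 48/461 + 18/461*e1 - 108/461*e2 - 48/461*e12; translating back:
Answer: 48/461 + 18/461*i - 108/461*j - 48/461*k


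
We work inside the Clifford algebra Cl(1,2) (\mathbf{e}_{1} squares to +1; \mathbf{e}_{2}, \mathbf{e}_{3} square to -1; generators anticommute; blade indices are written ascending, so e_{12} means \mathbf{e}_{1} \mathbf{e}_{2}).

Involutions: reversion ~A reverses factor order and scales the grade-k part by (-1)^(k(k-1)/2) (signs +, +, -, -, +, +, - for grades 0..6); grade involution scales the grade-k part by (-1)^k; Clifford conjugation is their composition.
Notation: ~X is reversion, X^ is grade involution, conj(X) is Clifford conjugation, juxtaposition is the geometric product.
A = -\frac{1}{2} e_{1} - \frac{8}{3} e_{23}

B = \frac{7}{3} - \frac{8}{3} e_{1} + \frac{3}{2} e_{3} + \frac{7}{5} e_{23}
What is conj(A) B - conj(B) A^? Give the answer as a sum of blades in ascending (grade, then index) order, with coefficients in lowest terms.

first term: -\frac{76}{15} + \frac{7}{6} e_{1} - 4 e_{2} + \frac{3}{4} e_{13} + \frac{56}{9} e_{23} - \frac{577}{90} e_{123}
second term: -\frac{12}{5} + \frac{7}{6} e_{1} + 4 e_{2} + \frac{3}{4} e_{13} - \frac{56}{9} e_{23} - \frac{703}{90} e_{123}
Answer: -\frac{8}{3} - 8 e_{2} + \frac{112}{9} e_{23} + \frac{7}{5} e_{123}


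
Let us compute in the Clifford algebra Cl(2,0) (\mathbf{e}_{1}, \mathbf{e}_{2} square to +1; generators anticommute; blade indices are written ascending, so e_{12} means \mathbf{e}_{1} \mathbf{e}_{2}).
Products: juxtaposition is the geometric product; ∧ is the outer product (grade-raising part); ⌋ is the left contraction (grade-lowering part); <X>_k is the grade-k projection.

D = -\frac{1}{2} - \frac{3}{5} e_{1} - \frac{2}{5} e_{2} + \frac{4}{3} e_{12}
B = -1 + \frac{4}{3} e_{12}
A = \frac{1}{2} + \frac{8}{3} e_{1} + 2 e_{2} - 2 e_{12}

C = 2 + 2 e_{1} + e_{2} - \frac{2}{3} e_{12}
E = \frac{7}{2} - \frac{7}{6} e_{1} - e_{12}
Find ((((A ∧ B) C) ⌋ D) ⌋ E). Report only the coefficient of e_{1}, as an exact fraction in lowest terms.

step 1: -\frac{1}{2} - \frac{8}{3} e_{1} - 2 e_{2} + \frac{8}{3} e_{12}
step 2: -\frac{59}{9} - 5 e_{1} - \frac{145}{18} e_{2} + 7 e_{12}
step 3: \frac{1}{6} + \frac{1981}{135} e_{1} - \frac{182}{45} e_{2} - \frac{236}{27} e_{12}
step 4: -\frac{40949}{1620} - \frac{763}{180} e_{1} - \frac{1981}{135} e_{2} - \frac{1}{6} e_{12}
Answer: -\frac{763}{180}


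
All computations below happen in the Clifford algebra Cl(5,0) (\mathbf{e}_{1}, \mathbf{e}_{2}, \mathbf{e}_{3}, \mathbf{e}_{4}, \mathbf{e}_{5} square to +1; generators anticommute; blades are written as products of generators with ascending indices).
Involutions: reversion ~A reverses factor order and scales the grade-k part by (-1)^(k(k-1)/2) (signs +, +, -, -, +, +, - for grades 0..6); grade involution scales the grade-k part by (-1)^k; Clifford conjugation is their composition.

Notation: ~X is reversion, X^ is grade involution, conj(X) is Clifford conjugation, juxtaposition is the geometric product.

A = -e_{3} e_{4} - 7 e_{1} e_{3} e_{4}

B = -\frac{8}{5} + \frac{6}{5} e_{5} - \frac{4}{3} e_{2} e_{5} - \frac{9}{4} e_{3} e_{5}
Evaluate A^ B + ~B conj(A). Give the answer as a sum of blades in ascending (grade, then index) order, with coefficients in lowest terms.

first term: \frac{8}{5} e_{3} e_{4} - \frac{9}{4} e_{4} e_{5} - \frac{56}{5} e_{1} e_{3} e_{4} + \frac{63}{4} e_{1} e_{4} e_{5} - \frac{6}{5} e_{3} e_{4} e_{5} + \frac{42}{5} e_{1} e_{3} e_{4} e_{5} + \frac{4}{3} e_{2} e_{3} e_{4} e_{5} - \frac{28}{3} e_{1} e_{2} e_{3} e_{4} e_{5}
second term: -\frac{8}{5} e_{3} e_{4} + \frac{9}{4} e_{4} e_{5} + \frac{56}{5} e_{1} e_{3} e_{4} - \frac{63}{4} e_{1} e_{4} e_{5} + \frac{6}{5} e_{3} e_{4} e_{5} + \frac{42}{5} e_{1} e_{3} e_{4} e_{5} + \frac{4}{3} e_{2} e_{3} e_{4} e_{5} - \frac{28}{3} e_{1} e_{2} e_{3} e_{4} e_{5}
Answer: \frac{84}{5} e_{1} e_{3} e_{4} e_{5} + \frac{8}{3} e_{2} e_{3} e_{4} e_{5} - \frac{56}{3} e_{1} e_{2} e_{3} e_{4} e_{5}


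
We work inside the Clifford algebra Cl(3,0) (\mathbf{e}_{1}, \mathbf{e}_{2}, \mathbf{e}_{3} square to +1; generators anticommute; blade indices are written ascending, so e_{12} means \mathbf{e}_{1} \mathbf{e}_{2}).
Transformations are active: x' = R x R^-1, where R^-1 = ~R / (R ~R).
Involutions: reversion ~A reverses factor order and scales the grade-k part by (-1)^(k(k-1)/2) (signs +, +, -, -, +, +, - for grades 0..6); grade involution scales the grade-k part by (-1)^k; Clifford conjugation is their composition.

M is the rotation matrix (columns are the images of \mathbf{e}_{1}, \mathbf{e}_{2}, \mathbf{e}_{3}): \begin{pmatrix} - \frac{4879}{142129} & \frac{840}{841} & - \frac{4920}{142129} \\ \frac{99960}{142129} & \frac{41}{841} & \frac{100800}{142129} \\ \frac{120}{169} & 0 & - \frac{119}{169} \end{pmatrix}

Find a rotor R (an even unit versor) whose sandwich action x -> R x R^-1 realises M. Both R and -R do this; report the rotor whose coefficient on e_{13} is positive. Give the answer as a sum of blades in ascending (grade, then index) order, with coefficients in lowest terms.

Method: write R = a + b12*e_{12} + b13*e_{13} + b23*e_{23} with a^2 + b12^2 + b13^2 + b23^2 = 1 (so R^-1 = ~R). Expanding the columns R e_j ~R gives tr M = 4a^2 - 1 and, from the antisymmetric part, M21 - M12 = -4a*b12, M13 - M31 = 4a*b13, M32 - M23 = -4a*b23.
Here tr M = -\frac{98029}{142129}, so a^2 = (1 + tr M)/4 = \frac{11025}{142129} and a = ±\frac{105}{377}. Taking a = \frac{105}{377}: M21 - M12 = -\frac{42000}{142129}, M13 - M31 = -\frac{105840}{142129}, M32 - M23 = -\frac{100800}{142129}, giving b12 = \frac{100}{377}, b13 = -\frac{252}{377}, b23 = \frac{240}{377}, i.e. R = \frac{105}{377} + \frac{100}{377} e_{12} - \frac{252}{377} e_{13} + \frac{240}{377} e_{23}.
Its e_{13} coefficient is negative, so report the other preimage -R.
Answer: -\frac{105}{377} - \frac{100}{377} e_{12} + \frac{252}{377} e_{13} - \frac{240}{377} e_{23}. Sheet selection: the two-to-one cover makes ±R indistinguishable at the matrix level (trace -\frac{98029}{142129}), so uniqueness comes from the required sign on e_{13}.


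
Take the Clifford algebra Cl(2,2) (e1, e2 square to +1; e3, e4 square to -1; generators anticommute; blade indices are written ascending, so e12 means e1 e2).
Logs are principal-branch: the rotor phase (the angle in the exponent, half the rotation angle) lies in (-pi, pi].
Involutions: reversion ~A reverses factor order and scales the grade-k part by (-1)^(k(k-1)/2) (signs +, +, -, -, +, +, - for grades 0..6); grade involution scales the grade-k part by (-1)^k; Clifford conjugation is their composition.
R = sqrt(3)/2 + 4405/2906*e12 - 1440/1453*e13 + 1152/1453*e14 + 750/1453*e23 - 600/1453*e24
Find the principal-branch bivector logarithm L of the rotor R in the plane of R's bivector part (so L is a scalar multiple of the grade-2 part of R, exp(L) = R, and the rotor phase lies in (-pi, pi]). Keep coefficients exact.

The scalar part of R is sqrt(3)/2, so the principal-branch rotor phase is pinned; divide the bivector part by its sine to get the unit plane — L is the phase times that plane.
Concretely: cos(phase) = sqrt(3)/2 gives phase = ±pi/6, and since phase/sin(phase) is even the sign is immaterial: L = (phase/sin(phase)) * <R>_2 = (pi/3) * <R>_2.
Answer: 4405*pi/8718*e12 - 480*pi/1453*e13 + 384*pi/1453*e14 + 250*pi/1453*e23 - 200*pi/1453*e24


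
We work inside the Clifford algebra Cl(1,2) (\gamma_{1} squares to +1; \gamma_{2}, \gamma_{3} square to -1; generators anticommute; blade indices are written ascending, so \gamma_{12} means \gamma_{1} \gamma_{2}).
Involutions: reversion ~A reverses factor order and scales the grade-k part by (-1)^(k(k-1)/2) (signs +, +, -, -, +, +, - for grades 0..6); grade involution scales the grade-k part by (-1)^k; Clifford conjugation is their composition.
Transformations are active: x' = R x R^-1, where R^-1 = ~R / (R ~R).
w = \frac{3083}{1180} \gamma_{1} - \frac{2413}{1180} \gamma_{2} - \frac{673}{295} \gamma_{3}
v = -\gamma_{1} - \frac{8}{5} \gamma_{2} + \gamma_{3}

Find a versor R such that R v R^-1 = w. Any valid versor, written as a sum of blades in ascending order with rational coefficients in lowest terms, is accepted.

The midline construction: v and w both square to -\frac{64}{25}, so reflecting in their sum \frac{1903}{1180} \gamma_{1} - \frac{4301}{1180} \gamma_{2} - \frac{378}{295} \gamma_{3} exchanges them.
Answer: \frac{1903}{1180} \gamma_{1} - \frac{4301}{1180} \gamma_{2} - \frac{378}{295} \gamma_{3}


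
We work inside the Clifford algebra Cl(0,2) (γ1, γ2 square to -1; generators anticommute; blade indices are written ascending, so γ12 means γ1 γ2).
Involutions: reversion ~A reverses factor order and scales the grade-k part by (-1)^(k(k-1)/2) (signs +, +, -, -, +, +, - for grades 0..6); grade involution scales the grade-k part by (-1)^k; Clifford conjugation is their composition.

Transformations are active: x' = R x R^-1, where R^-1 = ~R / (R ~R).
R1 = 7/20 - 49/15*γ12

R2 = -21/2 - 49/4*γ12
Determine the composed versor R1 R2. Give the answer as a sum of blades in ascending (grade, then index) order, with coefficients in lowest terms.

Distribute over the terms of R1 (each basis-blade product reordered to ascending indices, repeated generators contracted through their squares):
(7/20) R2 = -147/40 - 343/80*γ12
(-49/15*γ12) R2 = -2401/60 + 343/10*γ12
Summing the partial products and collecting blades:
Answer: -5243/120 + 2401/80*γ12


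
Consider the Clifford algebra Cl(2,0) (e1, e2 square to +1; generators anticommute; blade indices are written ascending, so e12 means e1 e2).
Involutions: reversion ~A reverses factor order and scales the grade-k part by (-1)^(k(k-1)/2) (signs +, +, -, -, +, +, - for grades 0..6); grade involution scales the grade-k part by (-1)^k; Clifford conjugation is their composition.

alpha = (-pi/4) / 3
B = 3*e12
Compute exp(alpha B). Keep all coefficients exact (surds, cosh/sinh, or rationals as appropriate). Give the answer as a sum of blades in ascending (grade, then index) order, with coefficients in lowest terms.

B^2 = (3)^2*(e12)^2 = 9*(-1) = -9 (a basis 2-blade squares to minus the product of its generators' squares).
B^2 = -9 — the series telescopes trigonometrically here: l = 3, alpha*l = -pi/4, so exp(alpha B) = cos(-pi/4) + (sin(-pi/4)/3)*B = sqrt(2)/2 + (-sqrt(2)/6)*B.
Answer: sqrt(2)/2 - sqrt(2)/2*e12


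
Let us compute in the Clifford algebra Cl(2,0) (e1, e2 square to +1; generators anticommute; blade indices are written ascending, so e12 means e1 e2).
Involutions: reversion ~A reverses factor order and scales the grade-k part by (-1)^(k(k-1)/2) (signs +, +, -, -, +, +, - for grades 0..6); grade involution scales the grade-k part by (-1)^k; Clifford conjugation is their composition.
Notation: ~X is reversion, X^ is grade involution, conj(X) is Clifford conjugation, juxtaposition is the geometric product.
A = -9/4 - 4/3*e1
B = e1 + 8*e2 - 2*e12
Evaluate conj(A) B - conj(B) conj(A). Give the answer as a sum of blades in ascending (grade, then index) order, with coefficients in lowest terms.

first term: 4/3 - 9/4*e1 - 62/3*e2 + 91/6*e12
second term: -4/3 + 9/4*e1 + 46/3*e2 + 37/6*e12
Answer: 8/3 - 9/2*e1 - 36*e2 + 9*e12


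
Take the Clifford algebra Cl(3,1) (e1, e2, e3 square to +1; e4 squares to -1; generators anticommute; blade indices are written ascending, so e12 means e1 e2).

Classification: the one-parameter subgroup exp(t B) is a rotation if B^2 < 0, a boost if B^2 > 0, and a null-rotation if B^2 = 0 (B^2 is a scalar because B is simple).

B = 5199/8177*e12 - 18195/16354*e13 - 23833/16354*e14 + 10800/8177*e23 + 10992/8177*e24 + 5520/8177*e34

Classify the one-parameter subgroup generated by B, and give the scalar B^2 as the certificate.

B^2 term by term: the squares give (5199/8177)^2*(e12)^2 + (-18195/16354)^2*(e13)^2 + (-23833/16354)^2*(e14)^2 + (10800/8177)^2*(e23)^2 + (10992/8177)^2*(e24)^2 + (5520/8177)^2*(e34)^2 = 27029601/66863329*(-1) + 331058025/267453316*(-1) + 568011889/267453316*(+1) + 116640000/66863329*(-1) + 120824064/66863329*(+1) + 30470400/66863329*(+1) = 1 (each basis 2-blade squares to minus the product of its generators' squares); cross terms between blades sharing an index anticommute and cancel; the commuting (index-disjoint) pairs give grade-4 terms 2*c*c'*(blade product), which cancel blade by blade — e1234: 57396960/66863329 + 199999440/66863329 - 257396400/66863329 = 0 — confirming B is simple. So B^2 = 1.
Answer: boost, certificate B^2 = 1. Key observation: B^2 = 1 is a conjugation invariant, so its sign decides the class regardless of the surface form of B.


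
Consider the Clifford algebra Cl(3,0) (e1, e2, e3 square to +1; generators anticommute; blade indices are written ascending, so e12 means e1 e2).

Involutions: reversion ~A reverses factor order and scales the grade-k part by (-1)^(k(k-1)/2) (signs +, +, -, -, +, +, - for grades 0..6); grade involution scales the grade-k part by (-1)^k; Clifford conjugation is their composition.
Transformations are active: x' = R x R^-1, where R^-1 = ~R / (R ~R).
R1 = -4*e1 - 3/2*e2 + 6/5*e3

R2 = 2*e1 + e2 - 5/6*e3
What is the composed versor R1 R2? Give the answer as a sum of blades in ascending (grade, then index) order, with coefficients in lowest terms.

Distribute over the terms of R1 (each basis-blade product reordered to ascending indices, repeated generators contracted through their squares):
(-4*e1) R2 = -8 - 4*e12 + 10/3*e13
(-3/2*e2) R2 = -3/2 + 3*e12 + 5/4*e23
(6/5*e3) R2 = -1 - 12/5*e13 - 6/5*e23
Summing the partial products and collecting blades:
Answer: -21/2 - e12 + 14/15*e13 + 1/20*e23


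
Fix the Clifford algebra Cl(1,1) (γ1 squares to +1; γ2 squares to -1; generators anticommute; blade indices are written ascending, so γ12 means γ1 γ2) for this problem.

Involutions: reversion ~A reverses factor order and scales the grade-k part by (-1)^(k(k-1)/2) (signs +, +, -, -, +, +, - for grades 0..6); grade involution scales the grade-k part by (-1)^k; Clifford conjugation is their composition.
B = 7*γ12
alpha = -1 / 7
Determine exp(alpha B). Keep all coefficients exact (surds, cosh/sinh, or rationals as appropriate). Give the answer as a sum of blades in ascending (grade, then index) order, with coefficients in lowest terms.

B^2 = (7)^2*(γ12)^2 = 49*(+1) = 49 (a basis 2-blade squares to minus the product of its generators' squares).
B^2 = 49 — hyperbolic case — the even/odd split gives cosh and sinh: l = 7, alpha*l = -1, so exp(alpha B) = cosh(-1) + (sinh(-1)/7)*B = cosh(1) + (-sinh(1)/7)*B.
Answer: cosh(1) - sinh(1)*γ12


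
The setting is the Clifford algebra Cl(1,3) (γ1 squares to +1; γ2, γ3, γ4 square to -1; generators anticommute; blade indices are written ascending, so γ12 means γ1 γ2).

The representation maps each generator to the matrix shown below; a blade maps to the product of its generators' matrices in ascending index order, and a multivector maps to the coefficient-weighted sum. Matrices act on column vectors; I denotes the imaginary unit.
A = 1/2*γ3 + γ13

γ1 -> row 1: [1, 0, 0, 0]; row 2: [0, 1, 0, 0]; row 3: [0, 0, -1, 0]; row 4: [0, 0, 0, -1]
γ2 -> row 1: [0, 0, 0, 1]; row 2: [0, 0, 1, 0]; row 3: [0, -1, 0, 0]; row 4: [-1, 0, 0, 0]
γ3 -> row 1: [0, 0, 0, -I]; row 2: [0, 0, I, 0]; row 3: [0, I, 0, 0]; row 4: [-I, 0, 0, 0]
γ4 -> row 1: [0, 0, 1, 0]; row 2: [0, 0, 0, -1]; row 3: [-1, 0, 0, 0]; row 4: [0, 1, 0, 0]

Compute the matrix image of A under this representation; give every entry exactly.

Bivector images (products of the table entries): rho(γ13) = rho(γ1)rho(γ3) = row 1: [0, 0, 0, -I]; row 2: [0, 0, I, 0]; row 3: [0, -I, 0, 0]; row 4: [I, 0, 0, 0].
M = (1/2)*rho(γ3) + (1)*rho(γ13), summed entrywise:
Answer: row 1: [0, 0, 0, -3*I/2]; row 2: [0, 0, 3*I/2, 0]; row 3: [0, -I/2, 0, 0]; row 4: [I/2, 0, 0, 0]


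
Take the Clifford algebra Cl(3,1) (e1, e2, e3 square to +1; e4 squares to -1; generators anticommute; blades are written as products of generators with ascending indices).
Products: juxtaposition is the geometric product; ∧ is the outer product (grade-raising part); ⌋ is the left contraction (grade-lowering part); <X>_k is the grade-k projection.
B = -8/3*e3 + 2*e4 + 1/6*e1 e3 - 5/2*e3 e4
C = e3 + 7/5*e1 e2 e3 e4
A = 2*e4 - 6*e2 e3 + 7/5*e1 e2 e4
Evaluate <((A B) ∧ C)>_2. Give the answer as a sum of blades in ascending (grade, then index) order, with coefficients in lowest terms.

step 1: -4 + 16*e2 - 5*e3 - 19/5*e1 e2 + 15*e2 e4 + 16/3*e3 e4 - 7/2*e1 e2 e3 + 1/3*e1 e3 e4 - 367/30*e2 e3 e4 + 56/15*e1 e2 e3 e4
step 2: -4*e3 + 16*e2 e3 - 19/5*e1 e2 e3 - 15*e2 e3 e4 - 28/5*e1 e2 e3 e4
step 3: 16*e2 e3
Answer: 16*e2 e3


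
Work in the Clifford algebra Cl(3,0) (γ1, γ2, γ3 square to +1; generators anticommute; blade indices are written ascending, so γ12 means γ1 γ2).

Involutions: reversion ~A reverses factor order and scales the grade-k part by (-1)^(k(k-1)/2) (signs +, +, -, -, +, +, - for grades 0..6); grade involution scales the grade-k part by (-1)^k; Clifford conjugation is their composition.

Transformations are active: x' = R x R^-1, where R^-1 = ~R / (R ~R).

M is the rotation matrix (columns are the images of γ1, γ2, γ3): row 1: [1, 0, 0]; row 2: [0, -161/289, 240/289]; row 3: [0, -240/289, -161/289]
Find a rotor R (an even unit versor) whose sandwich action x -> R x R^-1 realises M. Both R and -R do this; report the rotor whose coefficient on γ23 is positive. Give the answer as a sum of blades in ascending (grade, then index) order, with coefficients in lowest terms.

Method: write R = a + b12*γ12 + b13*γ13 + b23*γ23 with a^2 + b12^2 + b13^2 + b23^2 = 1 (so R^-1 = ~R). Expanding the columns R e_j ~R gives tr M = 4a^2 - 1 and, from the antisymmetric part, M21 - M12 = -4a*b12, M13 - M31 = 4a*b13, M32 - M23 = -4a*b23.
Here tr M = -33/289, so a^2 = (1 + tr M)/4 = 64/289 and a = ±8/17. Taking a = 8/17: M21 - M12 = 0, M13 - M31 = 0, M32 - M23 = -480/289, giving b12 = 0, b13 = 0, b23 = 15/17, i.e. R = 8/17 + 15/17*γ23.
Its γ23 coefficient is already positive.
Answer: 8/17 + 15/17*γ23. Recall the cover is two-to-one: with M of trace -33/289, both preimages act alike, and the stated γ23 sign chooses the sheet.


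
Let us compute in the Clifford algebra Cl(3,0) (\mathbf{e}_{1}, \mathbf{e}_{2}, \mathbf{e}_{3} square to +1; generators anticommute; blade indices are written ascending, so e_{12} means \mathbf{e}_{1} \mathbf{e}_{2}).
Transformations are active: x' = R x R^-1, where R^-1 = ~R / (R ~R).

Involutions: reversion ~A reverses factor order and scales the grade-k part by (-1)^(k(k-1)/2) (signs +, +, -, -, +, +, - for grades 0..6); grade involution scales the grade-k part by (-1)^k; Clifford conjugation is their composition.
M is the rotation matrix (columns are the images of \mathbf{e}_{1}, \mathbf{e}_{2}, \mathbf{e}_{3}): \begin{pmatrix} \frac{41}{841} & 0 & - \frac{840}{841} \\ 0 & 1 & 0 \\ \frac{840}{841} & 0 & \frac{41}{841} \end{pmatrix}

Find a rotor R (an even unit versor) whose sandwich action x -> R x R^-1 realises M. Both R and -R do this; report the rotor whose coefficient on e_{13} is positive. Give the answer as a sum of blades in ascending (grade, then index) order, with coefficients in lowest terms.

Method: write R = a + b12*e_{12} + b13*e_{13} + b23*e_{23} with a^2 + b12^2 + b13^2 + b23^2 = 1 (so R^-1 = ~R). Expanding the columns R e_j ~R gives tr M = 4a^2 - 1 and, from the antisymmetric part, M21 - M12 = -4a*b12, M13 - M31 = 4a*b13, M32 - M23 = -4a*b23.
Here tr M = \frac{923}{841}, so a^2 = (1 + tr M)/4 = \frac{441}{841} and a = ±\frac{21}{29}. Taking a = \frac{21}{29}: M21 - M12 = 0, M13 - M31 = -\frac{1680}{841}, M32 - M23 = 0, giving b12 = 0, b13 = -\frac{20}{29}, b23 = 0, i.e. R = \frac{21}{29} - \frac{20}{29} e_{13}.
Its e_{13} coefficient is negative, so report the other preimage -R.
Answer: -\frac{21}{29} + \frac{20}{29} e_{13}. Sheet selection: the two-to-one cover makes ±R indistinguishable at the matrix level (trace \frac{923}{841}), so uniqueness comes from the required sign on e_{13}.


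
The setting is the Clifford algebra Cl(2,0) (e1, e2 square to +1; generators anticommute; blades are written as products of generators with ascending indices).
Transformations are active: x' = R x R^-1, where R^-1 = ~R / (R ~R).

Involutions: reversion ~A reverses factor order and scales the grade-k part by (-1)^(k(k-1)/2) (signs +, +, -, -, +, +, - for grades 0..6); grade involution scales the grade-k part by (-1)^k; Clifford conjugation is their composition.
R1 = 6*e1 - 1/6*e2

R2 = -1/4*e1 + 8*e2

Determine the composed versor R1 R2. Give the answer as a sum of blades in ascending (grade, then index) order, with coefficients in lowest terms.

Distribute over the terms of R1 (each basis-blade product reordered to ascending indices, repeated generators contracted through their squares):
(6*e1) R2 = -3/2 + 48*e1 e2
(-1/6*e2) R2 = -4/3 - 1/24*e1 e2
Summing the partial products and collecting blades:
Answer: -17/6 + 1151/24*e1 e2


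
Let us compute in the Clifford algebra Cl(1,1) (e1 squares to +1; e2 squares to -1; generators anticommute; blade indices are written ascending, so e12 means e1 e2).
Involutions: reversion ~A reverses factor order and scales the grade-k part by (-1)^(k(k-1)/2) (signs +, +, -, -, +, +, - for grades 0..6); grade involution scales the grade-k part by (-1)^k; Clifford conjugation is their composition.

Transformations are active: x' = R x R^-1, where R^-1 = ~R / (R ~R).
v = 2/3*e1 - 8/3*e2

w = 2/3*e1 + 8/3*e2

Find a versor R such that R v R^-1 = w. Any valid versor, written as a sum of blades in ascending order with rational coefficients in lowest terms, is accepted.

Reasoning: v^2 = w^2 = -20/3 since conjugation preserves the quadratic form; R = v + w = 4/3*e1 is then valid when invertible, keeping its own part and reversing (v - w)/2.
Answer: 4/3*e1


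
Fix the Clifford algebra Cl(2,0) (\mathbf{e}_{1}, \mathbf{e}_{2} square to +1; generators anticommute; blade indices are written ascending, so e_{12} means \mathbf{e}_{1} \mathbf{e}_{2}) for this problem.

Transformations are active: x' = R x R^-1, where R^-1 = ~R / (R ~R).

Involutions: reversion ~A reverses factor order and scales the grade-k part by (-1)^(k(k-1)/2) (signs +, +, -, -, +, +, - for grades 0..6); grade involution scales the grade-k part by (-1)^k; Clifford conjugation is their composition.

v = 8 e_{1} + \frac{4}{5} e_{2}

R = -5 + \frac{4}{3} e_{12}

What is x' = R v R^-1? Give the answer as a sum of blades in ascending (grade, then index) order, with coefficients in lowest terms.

~R = -5 - \frac{4}{3} e_{12}, and R ~R = \frac{241}{9}, so R^-1 = ~R / (\frac{241}{9}).
R v = -\frac{584}{15} e_{1} - \frac{44}{3} e_{2}
Answer: \frac{1576}{241} e_{1} + \frac{5636}{1205} e_{2}


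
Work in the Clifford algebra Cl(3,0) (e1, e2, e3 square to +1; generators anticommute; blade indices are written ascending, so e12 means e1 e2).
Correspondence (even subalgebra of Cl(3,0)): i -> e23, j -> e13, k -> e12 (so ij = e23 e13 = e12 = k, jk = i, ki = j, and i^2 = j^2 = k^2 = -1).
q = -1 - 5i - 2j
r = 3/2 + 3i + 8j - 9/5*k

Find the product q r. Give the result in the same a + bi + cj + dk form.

In blades: q = -1 - 2*e13 - 5*e23, r = 3/2 - 9/5*e12 + 8*e13 + 3*e23.
Distribute q over r term by term (generator squares from the signature, products reordered to ascending indices): (-1)*r = -3/2 + 9/5*e12 - 8*e13 - 3*e23; (-2*e13)*r = 16 + 6*e12 - 3*e13 + 18/5*e23; (-5*e23)*r = 15 - 40*e12 - 9*e13 - 15/2*e23.
Sum: 59/2 - 161/5*e12 - 20*e13 - 69/10*e23; translating back through the correspondence:
Answer: 59/2 - 69/10*i - 20j - 161/5*k


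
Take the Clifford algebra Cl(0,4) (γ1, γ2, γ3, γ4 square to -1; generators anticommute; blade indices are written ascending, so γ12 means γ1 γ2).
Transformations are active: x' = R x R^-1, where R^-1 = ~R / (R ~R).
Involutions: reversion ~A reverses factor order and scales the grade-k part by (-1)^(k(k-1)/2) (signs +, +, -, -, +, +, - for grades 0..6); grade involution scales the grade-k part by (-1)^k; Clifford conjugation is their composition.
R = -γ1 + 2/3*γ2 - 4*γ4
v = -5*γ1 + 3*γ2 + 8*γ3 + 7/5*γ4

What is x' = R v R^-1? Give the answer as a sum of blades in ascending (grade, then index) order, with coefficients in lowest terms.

~R = -γ1 + 2/3*γ2 - 4*γ4, and R ~R = -157/9, so R^-1 = ~R / (-157/9).
R v = -7/5 + 1/3*γ12 - 8*γ13 - 107/5*γ14 + 16/3*γ23 + 194/15*γ24 + 32*γ34
Answer: 3799/785*γ1 - 2271/785*γ2 - 8*γ3 - 1603/785*γ4


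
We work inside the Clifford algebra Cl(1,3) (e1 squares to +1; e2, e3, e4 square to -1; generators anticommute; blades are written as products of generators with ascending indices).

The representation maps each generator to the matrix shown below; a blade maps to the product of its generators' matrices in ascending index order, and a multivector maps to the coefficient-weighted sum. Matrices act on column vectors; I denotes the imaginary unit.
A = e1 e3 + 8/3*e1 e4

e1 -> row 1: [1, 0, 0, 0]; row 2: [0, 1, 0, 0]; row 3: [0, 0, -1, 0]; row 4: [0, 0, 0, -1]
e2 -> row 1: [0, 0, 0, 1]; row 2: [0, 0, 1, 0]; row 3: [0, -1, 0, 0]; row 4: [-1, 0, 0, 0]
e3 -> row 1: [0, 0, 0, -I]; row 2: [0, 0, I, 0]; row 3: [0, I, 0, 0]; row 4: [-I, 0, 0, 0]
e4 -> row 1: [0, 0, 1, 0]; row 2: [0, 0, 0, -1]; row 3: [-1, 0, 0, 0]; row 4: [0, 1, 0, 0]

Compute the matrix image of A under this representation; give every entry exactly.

Bivector images (products of the table entries): rho(e1 e3) = rho(e1)rho(e3) = row 1: [0, 0, 0, -I]; row 2: [0, 0, I, 0]; row 3: [0, -I, 0, 0]; row 4: [I, 0, 0, 0]; rho(e1 e4) = rho(e1)rho(e4) = row 1: [0, 0, 1, 0]; row 2: [0, 0, 0, -1]; row 3: [1, 0, 0, 0]; row 4: [0, -1, 0, 0].
M = (1)*rho(e1 e3) + (8/3)*rho(e1 e4), summed entrywise:
Answer: row 1: [0, 0, 8/3, -I]; row 2: [0, 0, I, -8/3]; row 3: [8/3, -I, 0, 0]; row 4: [I, -8/3, 0, 0]


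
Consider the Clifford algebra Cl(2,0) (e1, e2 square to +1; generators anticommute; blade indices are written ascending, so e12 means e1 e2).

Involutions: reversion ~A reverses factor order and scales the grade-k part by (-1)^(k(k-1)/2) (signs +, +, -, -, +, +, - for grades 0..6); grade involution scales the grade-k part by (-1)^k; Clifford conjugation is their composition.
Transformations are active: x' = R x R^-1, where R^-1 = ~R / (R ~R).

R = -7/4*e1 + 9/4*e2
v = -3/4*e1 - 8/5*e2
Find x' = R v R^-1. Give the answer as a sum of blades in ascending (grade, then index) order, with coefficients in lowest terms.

~R = -7/4*e1 + 9/4*e2, and R ~R = 65/8, so R^-1 = ~R / (65/8).
R v = -183/80 + 359/80*e12
Answer: 564/325*e1 + 433/1300*e2


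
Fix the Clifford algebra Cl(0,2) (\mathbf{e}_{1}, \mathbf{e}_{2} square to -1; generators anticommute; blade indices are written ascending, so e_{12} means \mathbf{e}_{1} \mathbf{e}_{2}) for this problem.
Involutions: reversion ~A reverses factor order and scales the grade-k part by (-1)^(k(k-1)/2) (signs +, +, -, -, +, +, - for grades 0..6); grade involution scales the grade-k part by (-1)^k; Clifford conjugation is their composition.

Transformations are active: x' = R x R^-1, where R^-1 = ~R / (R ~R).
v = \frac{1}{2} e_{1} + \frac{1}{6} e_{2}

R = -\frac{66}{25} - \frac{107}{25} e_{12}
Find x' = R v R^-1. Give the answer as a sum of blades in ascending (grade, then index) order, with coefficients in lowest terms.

~R = -\frac{66}{25} + \frac{107}{25} e_{12}, and R ~R = \frac{3161}{125}, so R^-1 = ~R / (\frac{3161}{125}).
R v = -\frac{91}{150} e_{1} - \frac{129}{50} e_{2}
Answer: -\frac{11801}{31610} e_{1} + \frac{35279}{94830} e_{2}


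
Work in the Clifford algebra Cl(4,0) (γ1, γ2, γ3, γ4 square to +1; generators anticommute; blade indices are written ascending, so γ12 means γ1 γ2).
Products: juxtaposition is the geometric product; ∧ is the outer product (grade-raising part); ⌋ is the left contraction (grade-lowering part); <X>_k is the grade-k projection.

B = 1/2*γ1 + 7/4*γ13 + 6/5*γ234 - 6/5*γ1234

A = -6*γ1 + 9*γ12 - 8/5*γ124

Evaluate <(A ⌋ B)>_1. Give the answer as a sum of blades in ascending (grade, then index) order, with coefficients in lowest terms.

step 1: -3 - 429/50*γ3 + 54/5*γ34 + 36/5*γ234
step 2: -429/50*γ3
Answer: -429/50*γ3


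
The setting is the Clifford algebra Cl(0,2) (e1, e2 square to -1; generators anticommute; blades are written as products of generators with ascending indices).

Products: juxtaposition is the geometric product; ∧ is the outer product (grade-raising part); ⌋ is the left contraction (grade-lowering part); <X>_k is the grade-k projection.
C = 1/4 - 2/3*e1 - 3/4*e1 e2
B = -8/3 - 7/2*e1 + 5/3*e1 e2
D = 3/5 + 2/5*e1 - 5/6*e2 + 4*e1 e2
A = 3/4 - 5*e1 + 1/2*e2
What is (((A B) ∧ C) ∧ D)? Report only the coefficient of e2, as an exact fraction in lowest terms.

step 1: -39/2 + 277/24*e1 + 7*e2 + 3*e1 e2
step 2: -39/8 + 1525/96*e1 + 7/4*e2 + 481/24*e1 e2
step 3: -117/40 + 1213/160*e1 + 409/80*e2 - 61669/2880*e1 e2
Answer: 409/80


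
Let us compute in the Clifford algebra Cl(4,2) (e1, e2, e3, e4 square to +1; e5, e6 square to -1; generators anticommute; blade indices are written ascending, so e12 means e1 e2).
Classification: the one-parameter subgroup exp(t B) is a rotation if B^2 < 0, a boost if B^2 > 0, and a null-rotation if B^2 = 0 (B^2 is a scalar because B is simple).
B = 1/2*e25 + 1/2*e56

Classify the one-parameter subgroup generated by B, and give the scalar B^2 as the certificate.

B^2 term by term: the squares give (1/2)^2*(e25)^2 + (1/2)^2*(e56)^2 = 1/4*(+1) + 1/4*(-1) = 0 (each basis 2-blade squares to minus the product of its generators' squares); cross terms between blades sharing an index anticommute and cancel. So B^2 = 0.
Answer: null-rotation, certificate B^2 = 0. Why this suffices: the scalar 0 survives any versor conjugation, so its sign alone determines the class however B is presented.


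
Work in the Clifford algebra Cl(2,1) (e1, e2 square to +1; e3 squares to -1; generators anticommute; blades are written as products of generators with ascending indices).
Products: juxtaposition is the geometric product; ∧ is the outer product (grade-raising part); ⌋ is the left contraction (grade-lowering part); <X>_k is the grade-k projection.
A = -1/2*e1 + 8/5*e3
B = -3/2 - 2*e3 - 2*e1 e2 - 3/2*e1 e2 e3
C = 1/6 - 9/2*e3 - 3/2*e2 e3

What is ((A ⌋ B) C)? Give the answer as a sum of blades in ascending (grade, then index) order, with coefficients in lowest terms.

step 1: 16/5 + e2 + 12/5*e1 e2 + 3/4*e2 e3
step 2: -71/120 + 85/24*e2 - 159/10*e3 + 2/5*e1 e2 - 18/5*e1 e3 - 367/40*e2 e3 - 54/5*e1 e2 e3
Answer: -71/120 + 85/24*e2 - 159/10*e3 + 2/5*e1 e2 - 18/5*e1 e3 - 367/40*e2 e3 - 54/5*e1 e2 e3


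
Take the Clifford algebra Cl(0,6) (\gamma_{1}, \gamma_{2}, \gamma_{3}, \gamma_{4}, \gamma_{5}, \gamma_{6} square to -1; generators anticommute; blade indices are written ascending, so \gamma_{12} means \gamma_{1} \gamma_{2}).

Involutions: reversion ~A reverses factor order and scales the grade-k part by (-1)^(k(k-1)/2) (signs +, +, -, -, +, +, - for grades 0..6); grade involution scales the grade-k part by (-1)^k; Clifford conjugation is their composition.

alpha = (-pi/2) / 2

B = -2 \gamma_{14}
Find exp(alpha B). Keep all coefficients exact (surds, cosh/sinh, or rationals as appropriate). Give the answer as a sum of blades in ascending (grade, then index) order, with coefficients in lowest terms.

B^2 = (-2)^2*(\gamma_{14})^2 = 4*(-1) = -4 (a basis 2-blade squares to minus the product of its generators' squares).
B^2 = -4 — a negative square means the series sums to a rotation: l = 2, alpha*l = - \frac{\pi}{2}, so exp(alpha B) = cos(- \frac{\pi}{2}) + (sin(- \frac{\pi}{2})/2)*B = 0 + (- \frac{1}{2})*B.
Answer: \gamma_{14}


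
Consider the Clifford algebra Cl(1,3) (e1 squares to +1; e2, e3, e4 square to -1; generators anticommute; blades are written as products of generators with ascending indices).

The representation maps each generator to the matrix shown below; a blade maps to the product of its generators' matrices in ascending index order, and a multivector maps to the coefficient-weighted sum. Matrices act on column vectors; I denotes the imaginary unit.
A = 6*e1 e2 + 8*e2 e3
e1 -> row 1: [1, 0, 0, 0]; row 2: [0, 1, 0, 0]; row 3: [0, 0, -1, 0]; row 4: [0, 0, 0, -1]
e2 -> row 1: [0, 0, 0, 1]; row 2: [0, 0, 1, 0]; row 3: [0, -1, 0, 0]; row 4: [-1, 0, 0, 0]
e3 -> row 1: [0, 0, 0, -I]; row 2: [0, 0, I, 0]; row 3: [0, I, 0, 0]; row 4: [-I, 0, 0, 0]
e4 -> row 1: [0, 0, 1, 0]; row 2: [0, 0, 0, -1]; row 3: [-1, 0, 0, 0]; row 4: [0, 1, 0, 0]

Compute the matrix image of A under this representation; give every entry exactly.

Bivector images (products of the table entries): rho(e1 e2) = rho(e1)rho(e2) = row 1: [0, 0, 0, 1]; row 2: [0, 0, 1, 0]; row 3: [0, 1, 0, 0]; row 4: [1, 0, 0, 0]; rho(e2 e3) = rho(e2)rho(e3) = row 1: [-I, 0, 0, 0]; row 2: [0, I, 0, 0]; row 3: [0, 0, -I, 0]; row 4: [0, 0, 0, I].
M = (6)*rho(e1 e2) + (8)*rho(e2 e3), summed entrywise:
Answer: row 1: [-8*I, 0, 0, 6]; row 2: [0, 8*I, 6, 0]; row 3: [0, 6, -8*I, 0]; row 4: [6, 0, 0, 8*I]
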